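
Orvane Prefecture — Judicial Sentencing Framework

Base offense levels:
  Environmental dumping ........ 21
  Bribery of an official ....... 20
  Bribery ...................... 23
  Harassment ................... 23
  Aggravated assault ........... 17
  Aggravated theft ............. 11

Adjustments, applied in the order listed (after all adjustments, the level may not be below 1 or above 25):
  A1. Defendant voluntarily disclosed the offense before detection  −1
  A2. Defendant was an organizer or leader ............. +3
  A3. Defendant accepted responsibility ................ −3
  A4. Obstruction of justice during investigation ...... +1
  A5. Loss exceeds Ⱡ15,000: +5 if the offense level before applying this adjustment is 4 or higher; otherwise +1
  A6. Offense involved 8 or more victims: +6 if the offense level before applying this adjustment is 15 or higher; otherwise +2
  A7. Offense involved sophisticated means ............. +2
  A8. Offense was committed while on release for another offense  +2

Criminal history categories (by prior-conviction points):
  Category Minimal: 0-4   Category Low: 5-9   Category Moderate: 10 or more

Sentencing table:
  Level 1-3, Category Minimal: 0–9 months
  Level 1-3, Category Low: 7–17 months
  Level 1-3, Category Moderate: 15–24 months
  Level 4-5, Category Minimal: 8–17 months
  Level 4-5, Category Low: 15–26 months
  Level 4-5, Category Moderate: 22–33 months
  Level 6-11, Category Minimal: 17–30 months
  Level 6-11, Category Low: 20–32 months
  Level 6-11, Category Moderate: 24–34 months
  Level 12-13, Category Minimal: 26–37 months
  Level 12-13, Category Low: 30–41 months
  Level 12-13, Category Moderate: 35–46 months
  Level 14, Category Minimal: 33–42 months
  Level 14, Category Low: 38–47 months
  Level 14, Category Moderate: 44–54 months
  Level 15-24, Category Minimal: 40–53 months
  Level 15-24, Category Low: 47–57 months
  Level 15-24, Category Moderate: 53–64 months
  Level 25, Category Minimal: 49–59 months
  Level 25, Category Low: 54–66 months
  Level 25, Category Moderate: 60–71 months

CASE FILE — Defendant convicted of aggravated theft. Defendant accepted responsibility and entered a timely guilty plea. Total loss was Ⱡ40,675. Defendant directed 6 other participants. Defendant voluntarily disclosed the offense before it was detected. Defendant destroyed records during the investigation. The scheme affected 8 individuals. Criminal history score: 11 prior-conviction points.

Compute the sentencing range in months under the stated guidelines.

53-64 months

Base offense level for aggravated theft: 11.
A1 applies: 11 − 1 = 10.
A2 applies: 10 + 3 = 13.
A3 applies: 13 − 3 = 10.
A4 applies: 10 + 1 = 11.
A5 applies (level before this adjustment is 11 ≥ 4, so +5): 11 + 5 = 16.
A6 applies (level before this adjustment is 16 ≥ 15, so +6): 16 + 6 = 22.
A8 does not apply.
Final offense level: 22.
Criminal history: 11 prior points → Category Moderate (10+).
Level 22 falls in the 15-24 band.
Grid: Level 15-24 × Category Moderate = 53-64 months.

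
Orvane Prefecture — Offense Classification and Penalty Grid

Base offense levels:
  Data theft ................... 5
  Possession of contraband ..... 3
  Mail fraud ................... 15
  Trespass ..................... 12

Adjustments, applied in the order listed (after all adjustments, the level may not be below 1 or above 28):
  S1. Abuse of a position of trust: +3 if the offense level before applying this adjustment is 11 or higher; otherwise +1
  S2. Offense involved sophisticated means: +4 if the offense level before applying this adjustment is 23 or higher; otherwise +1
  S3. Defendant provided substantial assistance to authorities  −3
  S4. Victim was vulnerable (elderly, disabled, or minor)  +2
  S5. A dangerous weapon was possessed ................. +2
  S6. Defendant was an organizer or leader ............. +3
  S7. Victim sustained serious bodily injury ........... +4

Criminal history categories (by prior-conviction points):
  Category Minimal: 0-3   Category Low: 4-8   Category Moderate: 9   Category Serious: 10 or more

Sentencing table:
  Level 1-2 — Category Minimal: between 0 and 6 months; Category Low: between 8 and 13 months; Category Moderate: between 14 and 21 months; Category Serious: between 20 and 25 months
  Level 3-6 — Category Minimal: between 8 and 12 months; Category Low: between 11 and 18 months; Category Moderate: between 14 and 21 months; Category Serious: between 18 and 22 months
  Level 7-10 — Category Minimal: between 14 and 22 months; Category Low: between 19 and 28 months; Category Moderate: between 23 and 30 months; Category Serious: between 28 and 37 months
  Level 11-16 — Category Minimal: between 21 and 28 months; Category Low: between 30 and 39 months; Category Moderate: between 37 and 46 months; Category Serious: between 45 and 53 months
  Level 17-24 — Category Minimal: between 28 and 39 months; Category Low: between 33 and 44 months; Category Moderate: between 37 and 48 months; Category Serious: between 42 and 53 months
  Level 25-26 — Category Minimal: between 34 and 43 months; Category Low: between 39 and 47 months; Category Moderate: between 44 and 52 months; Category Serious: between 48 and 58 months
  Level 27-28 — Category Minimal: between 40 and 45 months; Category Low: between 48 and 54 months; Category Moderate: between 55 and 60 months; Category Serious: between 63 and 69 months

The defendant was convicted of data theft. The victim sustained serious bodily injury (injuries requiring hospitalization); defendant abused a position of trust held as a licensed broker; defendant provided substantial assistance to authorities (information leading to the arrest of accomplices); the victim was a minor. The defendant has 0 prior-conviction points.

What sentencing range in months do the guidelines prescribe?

Base offense level for data theft: 5.
S1 applies (level before this adjustment is 5 < 11, so +1): 5 + 1 = 6.
S3 applies: 6 − 3 = 3.
S4 applies: 3 + 2 = 5.
S6 does not apply.
S7 applies: 5 + 4 = 9.
Final offense level: 9.
Criminal history: 0 prior points → Category Minimal (0-3).
Level 9 falls in the 7-10 band.
Grid: Level 7-10 × Category Minimal = 14-22 months.

14-22 months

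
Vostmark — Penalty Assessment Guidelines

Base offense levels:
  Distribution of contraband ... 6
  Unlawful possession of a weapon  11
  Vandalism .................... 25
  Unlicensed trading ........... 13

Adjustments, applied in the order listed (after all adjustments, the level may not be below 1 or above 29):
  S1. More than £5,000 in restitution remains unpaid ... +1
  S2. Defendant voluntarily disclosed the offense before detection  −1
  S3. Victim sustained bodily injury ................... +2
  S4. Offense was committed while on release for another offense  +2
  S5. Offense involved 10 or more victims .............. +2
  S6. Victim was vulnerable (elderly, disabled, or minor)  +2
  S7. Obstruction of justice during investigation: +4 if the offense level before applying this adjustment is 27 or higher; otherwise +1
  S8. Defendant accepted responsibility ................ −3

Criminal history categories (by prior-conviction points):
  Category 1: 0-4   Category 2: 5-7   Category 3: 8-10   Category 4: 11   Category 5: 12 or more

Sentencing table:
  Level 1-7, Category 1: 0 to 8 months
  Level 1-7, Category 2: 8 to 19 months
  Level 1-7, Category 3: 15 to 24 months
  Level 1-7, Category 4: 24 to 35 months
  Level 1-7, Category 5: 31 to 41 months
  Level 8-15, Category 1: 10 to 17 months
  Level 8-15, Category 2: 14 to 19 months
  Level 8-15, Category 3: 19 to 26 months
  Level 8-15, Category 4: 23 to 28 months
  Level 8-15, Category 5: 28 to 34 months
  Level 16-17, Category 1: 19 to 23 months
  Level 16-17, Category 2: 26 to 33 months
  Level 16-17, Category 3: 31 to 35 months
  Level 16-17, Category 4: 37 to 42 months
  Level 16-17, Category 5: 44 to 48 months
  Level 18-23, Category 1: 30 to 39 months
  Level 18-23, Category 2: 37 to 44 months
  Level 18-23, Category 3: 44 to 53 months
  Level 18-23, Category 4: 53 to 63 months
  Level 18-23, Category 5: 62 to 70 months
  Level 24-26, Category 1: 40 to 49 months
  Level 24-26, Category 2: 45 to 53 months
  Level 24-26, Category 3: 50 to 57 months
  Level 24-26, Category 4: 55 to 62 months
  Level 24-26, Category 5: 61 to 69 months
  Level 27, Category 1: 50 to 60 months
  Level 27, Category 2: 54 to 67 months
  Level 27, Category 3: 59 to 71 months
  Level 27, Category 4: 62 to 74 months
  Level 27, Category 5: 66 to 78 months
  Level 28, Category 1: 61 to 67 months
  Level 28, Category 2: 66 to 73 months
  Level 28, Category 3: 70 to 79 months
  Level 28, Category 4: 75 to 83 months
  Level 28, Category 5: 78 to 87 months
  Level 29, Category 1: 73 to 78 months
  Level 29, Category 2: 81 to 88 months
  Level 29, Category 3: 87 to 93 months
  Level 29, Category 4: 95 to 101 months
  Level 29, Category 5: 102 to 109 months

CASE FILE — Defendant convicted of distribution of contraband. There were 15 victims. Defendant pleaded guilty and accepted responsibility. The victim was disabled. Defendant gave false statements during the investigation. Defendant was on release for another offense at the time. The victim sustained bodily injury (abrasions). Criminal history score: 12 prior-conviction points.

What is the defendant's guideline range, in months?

28-34 months

Base offense level for distribution of contraband: 6.
S3 applies: 6 + 2 = 8.
S4 applies: 8 + 2 = 10.
S5 applies: 10 + 2 = 12.
S6 applies: 12 + 2 = 14.
S7 applies (level before this adjustment is 14 < 27, so +1): 14 + 1 = 15.
S8 applies: 15 − 3 = 12.
Final offense level: 12.
Criminal history: 12 prior points → Category 5 (12+).
Level 12 falls in the 8-15 band.
Grid: Level 8-15 × Category 5 = 28-34 months.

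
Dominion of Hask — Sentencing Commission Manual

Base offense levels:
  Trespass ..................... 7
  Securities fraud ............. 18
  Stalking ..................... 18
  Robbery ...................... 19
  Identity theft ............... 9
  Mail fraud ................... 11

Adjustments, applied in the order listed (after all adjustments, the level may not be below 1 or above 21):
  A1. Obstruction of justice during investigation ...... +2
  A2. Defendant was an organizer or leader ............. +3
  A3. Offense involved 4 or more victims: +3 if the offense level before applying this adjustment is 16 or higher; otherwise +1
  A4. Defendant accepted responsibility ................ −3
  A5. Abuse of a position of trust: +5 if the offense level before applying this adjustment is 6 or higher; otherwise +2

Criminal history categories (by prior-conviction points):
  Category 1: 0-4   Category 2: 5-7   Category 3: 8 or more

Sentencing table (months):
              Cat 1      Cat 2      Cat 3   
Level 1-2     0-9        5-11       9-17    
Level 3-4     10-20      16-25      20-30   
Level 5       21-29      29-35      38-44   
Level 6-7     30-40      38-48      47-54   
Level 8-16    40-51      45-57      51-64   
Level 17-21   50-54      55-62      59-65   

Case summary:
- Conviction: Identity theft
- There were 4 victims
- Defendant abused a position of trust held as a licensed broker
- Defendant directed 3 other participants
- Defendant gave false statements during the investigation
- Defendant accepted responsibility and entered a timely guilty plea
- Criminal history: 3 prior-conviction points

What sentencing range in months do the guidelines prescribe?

Base offense level for identity theft: 9.
A1 applies: 9 + 2 = 11.
A2 applies: 11 + 3 = 14.
A3 applies (level before this adjustment is 14 < 16, so +1): 14 + 1 = 15.
A4 applies: 15 − 3 = 12.
A5 applies (level before this adjustment is 12 ≥ 6, so +5): 12 + 5 = 17.
Final offense level: 17.
Criminal history: 3 prior points → Category 1 (0-4).
Level 17 falls in the 17-21 band.
Grid: Level 17-21 × Category 1 = 50-54 months.

50-54 months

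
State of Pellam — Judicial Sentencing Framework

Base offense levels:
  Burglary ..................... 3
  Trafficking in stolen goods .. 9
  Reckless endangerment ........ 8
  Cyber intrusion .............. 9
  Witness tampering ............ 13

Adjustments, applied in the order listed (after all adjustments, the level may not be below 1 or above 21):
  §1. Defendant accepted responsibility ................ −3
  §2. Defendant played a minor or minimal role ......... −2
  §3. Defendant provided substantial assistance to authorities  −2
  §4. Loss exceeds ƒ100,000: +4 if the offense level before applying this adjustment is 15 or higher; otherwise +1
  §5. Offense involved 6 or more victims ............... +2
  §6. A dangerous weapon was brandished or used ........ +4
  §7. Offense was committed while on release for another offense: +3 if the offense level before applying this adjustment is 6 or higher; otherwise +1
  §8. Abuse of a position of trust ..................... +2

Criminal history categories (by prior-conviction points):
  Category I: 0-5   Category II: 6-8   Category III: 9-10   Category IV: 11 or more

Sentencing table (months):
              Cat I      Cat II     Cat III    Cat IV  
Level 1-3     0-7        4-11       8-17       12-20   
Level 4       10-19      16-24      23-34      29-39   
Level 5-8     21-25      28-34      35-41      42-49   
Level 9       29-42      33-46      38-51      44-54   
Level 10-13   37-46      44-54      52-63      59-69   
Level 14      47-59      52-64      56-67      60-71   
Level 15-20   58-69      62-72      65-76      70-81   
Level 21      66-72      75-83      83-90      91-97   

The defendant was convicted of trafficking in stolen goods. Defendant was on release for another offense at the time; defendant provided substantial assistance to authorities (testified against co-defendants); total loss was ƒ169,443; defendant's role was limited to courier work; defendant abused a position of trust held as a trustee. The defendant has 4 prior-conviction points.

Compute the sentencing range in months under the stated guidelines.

Base offense level for trafficking in stolen goods: 9.
§1 does not apply.
§2 applies: 9 − 2 = 7.
§3 applies: 7 − 2 = 5.
§4 applies (level before this adjustment is 5 < 15, so +1): 5 + 1 = 6.
§5 does not apply.
§6 does not apply.
§7 applies (level before this adjustment is 6 ≥ 6, so +3): 6 + 3 = 9.
§8 applies: 9 + 2 = 11.
Final offense level: 11.
Criminal history: 4 prior points → Category I (0-5).
Level 11 falls in the 10-13 band.
Grid: Level 10-13 × Category I = 37-46 months.

37-46 months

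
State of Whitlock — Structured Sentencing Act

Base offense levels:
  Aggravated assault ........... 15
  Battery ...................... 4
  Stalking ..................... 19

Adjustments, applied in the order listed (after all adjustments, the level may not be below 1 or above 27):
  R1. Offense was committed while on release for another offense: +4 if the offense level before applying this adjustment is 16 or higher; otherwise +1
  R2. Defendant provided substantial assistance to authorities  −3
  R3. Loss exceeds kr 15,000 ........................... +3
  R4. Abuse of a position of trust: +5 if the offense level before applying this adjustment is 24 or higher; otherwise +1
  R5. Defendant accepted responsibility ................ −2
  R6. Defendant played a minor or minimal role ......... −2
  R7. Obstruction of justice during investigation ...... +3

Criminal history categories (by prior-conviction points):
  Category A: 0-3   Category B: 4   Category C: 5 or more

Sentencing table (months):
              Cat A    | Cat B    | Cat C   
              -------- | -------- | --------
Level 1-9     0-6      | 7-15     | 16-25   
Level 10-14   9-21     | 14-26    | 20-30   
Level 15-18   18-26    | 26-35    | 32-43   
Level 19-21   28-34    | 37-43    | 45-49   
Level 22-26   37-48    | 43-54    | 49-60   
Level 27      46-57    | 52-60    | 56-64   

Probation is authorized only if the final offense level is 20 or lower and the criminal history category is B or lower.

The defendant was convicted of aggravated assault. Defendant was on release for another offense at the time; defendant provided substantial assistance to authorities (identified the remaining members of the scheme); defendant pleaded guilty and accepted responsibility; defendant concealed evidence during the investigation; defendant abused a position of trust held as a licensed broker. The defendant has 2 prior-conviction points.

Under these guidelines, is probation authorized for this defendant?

Yes

Base offense level for aggravated assault: 15.
R1 applies (level before this adjustment is 15 < 16, so +1): 15 + 1 = 16.
R2 applies: 16 − 3 = 13.
R4 applies (level before this adjustment is 13 < 24, so +1): 13 + 1 = 14.
R5 applies: 14 − 2 = 12.
R7 applies: 12 + 3 = 15.
Final offense level: 15.
Criminal history: 2 prior points → Category A (0-3).
Level 15 falls in the 15-18 band.
Grid: Level 15-18 × Category A = 18-26 months.
Probation check: level 15 ≤ 20 and category A ≤ B → eligible.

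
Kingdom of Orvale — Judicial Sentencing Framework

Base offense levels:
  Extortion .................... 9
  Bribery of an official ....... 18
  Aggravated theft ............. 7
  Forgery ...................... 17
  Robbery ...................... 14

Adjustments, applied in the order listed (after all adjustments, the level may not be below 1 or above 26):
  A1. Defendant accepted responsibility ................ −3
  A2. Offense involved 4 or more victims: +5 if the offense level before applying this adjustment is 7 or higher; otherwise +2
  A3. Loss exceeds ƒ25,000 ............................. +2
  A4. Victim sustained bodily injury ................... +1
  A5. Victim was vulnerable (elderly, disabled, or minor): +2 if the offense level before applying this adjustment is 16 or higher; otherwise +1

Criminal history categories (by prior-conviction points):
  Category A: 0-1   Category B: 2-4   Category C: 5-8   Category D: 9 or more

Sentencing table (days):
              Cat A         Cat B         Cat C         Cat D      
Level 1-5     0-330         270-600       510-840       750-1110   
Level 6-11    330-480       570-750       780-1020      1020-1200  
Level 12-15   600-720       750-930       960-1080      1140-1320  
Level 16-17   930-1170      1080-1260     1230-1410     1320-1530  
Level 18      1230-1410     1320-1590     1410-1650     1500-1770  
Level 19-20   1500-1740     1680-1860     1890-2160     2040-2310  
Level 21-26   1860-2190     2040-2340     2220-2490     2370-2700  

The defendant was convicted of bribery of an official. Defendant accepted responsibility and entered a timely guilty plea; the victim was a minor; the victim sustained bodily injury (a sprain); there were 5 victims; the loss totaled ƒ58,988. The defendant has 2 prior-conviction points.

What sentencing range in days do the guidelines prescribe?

2040-2340 days

Base offense level for bribery of an official: 18.
A1 applies: 18 − 3 = 15.
A2 applies (level before this adjustment is 15 ≥ 7, so +5): 15 + 5 = 20.
A3 applies: 20 + 2 = 22.
A4 applies: 22 + 1 = 23.
A5 applies (level before this adjustment is 23 ≥ 16, so +2): 23 + 2 = 25.
Final offense level: 25.
Criminal history: 2 prior points → Category B (2-4).
Level 25 falls in the 21-26 band.
Grid: Level 21-26 × Category B = 2040-2340 days.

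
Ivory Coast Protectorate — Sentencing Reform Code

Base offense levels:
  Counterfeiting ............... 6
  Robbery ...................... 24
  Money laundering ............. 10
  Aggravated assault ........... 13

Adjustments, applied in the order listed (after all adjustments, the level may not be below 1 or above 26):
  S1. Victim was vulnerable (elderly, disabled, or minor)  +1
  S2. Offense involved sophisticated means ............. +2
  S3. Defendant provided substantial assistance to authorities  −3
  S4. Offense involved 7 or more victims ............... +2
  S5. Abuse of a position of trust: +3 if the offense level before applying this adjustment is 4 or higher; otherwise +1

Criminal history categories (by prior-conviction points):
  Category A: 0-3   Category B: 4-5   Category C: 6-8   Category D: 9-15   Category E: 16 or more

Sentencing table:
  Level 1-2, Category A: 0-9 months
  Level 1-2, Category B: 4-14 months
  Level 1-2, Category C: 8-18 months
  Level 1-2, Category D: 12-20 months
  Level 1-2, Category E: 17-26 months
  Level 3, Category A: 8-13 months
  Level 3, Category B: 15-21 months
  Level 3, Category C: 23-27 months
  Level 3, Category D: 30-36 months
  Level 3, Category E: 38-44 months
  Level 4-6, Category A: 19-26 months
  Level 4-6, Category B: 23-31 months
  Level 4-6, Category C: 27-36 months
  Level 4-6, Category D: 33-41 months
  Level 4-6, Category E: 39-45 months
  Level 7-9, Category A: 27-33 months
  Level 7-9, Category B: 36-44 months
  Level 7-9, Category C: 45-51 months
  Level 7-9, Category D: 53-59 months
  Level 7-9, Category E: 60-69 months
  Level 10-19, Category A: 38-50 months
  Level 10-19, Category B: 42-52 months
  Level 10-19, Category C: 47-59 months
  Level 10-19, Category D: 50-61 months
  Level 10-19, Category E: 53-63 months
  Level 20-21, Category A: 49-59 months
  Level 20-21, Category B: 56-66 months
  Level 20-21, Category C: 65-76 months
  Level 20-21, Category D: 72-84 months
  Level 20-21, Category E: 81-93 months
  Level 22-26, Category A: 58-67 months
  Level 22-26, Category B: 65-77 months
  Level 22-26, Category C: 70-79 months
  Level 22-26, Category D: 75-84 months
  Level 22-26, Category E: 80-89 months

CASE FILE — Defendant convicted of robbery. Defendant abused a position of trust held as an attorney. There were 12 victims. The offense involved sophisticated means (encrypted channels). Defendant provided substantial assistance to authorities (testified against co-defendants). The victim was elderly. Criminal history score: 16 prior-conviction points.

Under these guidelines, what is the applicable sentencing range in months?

80-89 months

Base offense level for robbery: 24.
S1 applies: 24 + 1 = 25.
S2 applies: 25 + 2 = 27.
S3 applies: 27 − 3 = 24.
S4 applies: 24 + 2 = 26.
S5 applies (level before this adjustment is 26 ≥ 4, so +3): 26 + 3 = 29.
Level 29 exceeds the maximum of 26; capped at 26.
Final offense level: 26.
Criminal history: 16 prior points → Category E (16+).
Level 26 falls in the 22-26 band.
Grid: Level 22-26 × Category E = 80-89 months.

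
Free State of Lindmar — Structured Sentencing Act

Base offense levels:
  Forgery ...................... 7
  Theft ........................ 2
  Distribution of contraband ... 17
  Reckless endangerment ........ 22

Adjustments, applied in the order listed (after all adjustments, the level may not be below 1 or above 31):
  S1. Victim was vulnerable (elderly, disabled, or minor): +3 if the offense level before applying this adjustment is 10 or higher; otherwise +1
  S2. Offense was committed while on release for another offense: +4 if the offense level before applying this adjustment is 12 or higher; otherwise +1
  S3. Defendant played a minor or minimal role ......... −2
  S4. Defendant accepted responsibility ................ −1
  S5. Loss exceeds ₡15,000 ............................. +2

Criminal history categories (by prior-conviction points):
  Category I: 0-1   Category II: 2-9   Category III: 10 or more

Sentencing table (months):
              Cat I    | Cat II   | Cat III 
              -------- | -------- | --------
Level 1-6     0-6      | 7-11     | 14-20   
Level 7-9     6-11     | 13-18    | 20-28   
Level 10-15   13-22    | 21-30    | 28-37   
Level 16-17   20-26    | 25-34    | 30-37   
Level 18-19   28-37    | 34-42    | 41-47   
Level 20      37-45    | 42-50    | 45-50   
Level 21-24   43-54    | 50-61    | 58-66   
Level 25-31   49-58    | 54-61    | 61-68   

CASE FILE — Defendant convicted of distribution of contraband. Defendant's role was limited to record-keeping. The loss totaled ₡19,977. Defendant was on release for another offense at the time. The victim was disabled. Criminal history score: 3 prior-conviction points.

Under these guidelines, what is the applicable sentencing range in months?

50-61 months

Base offense level for distribution of contraband: 17.
S1 applies (level before this adjustment is 17 ≥ 10, so +3): 17 + 3 = 20.
S2 applies (level before this adjustment is 20 ≥ 12, so +4): 20 + 4 = 24.
S3 applies: 24 − 2 = 22.
S5 applies: 22 + 2 = 24.
Final offense level: 24.
Criminal history: 3 prior points → Category II (2-9).
Level 24 falls in the 21-24 band.
Grid: Level 21-24 × Category II = 50-61 months.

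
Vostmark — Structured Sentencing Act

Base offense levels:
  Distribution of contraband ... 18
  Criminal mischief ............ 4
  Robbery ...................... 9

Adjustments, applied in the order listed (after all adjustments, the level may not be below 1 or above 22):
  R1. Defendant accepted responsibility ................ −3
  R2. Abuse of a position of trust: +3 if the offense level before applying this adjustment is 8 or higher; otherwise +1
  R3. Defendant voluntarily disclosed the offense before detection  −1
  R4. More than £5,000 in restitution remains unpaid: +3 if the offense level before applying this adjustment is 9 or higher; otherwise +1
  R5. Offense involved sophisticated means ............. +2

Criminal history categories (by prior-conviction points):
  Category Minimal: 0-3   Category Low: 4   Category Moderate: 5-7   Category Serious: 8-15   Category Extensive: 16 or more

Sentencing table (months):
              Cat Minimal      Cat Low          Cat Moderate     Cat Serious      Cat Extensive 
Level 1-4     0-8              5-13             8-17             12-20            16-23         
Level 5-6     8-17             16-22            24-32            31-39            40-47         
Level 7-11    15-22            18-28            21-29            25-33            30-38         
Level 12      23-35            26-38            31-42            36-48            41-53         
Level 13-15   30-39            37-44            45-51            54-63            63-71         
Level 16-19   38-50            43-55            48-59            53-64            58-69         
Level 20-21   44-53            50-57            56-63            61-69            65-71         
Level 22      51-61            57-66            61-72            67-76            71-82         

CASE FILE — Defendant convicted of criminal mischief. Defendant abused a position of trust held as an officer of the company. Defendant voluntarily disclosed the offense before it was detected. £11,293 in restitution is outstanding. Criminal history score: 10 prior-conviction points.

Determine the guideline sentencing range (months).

31-39 months

Base offense level for criminal mischief: 4.
R1 does not apply.
R2 applies (level before this adjustment is 4 < 8, so +1): 4 + 1 = 5.
R3 applies: 5 − 1 = 4.
R4 applies (level before this adjustment is 4 < 9, so +1): 4 + 1 = 5.
Final offense level: 5.
Criminal history: 10 prior points → Category Serious (8-15).
Level 5 falls in the 5-6 band.
Grid: Level 5-6 × Category Serious = 31-39 months.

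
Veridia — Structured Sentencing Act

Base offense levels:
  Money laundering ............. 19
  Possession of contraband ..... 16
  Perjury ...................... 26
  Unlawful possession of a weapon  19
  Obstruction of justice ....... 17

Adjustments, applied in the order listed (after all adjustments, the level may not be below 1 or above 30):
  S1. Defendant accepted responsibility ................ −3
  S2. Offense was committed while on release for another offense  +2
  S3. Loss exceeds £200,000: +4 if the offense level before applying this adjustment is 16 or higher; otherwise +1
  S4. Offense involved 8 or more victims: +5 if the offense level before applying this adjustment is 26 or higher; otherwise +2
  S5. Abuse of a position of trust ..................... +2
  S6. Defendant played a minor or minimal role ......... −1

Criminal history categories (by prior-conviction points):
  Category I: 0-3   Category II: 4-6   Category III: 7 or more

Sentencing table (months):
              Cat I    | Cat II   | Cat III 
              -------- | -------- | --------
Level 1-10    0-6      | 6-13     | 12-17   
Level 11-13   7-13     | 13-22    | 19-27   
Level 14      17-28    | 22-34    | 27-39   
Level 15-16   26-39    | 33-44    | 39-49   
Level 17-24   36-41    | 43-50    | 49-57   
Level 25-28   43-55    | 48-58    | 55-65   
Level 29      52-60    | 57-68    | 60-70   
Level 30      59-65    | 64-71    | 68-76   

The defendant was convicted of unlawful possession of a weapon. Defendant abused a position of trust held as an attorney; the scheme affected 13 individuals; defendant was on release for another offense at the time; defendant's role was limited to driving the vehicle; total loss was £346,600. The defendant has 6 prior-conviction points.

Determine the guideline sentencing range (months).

Base offense level for unlawful possession of a weapon: 19.
S2 applies: 19 + 2 = 21.
S3 applies (level before this adjustment is 21 ≥ 16, so +4): 21 + 4 = 25.
S4 applies (level before this adjustment is 25 < 26, so +2): 25 + 2 = 27.
S5 applies: 27 + 2 = 29.
S6 applies: 29 − 1 = 28.
Final offense level: 28.
Criminal history: 6 prior points → Category II (4-6).
Level 28 falls in the 25-28 band.
Grid: Level 25-28 × Category II = 48-58 months.

48-58 months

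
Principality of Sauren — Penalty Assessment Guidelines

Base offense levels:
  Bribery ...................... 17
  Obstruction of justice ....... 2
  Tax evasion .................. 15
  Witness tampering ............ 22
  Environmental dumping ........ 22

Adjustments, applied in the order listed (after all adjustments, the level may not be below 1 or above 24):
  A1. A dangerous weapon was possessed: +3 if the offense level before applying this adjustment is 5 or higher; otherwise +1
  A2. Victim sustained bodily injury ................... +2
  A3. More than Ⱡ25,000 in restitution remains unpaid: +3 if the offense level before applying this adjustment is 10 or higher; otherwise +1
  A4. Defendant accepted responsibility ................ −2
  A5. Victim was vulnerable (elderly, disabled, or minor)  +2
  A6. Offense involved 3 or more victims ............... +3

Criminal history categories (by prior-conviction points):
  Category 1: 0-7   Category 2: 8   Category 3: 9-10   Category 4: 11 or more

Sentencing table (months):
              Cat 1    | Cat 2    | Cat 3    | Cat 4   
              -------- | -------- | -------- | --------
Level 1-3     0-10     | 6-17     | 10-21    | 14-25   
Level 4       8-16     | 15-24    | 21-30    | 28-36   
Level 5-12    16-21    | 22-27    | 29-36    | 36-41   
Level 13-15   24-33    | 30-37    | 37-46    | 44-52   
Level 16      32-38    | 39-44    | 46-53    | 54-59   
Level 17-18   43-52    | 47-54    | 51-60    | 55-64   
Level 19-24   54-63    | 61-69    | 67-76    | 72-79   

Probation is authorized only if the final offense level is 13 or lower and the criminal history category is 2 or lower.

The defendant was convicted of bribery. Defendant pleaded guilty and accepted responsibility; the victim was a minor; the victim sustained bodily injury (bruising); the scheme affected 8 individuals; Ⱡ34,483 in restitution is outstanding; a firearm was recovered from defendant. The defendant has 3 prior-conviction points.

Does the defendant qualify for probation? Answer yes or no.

No

Base offense level for bribery: 17.
A1 applies (level before this adjustment is 17 ≥ 5, so +3): 17 + 3 = 20.
A2 applies: 20 + 2 = 22.
A3 applies (level before this adjustment is 22 ≥ 10, so +3): 22 + 3 = 25.
A4 applies: 25 − 2 = 23.
A5 applies: 23 + 2 = 25.
A6 applies: 25 + 3 = 28.
Level 28 exceeds the maximum of 24; capped at 24.
Final offense level: 24.
Criminal history: 3 prior points → Category 1 (0-7).
Level 24 falls in the 19-24 band.
Grid: Level 19-24 × Category 1 = 54-63 months.
Probation check: level 24 > 13 and category 1 ≤ 2 → not eligible.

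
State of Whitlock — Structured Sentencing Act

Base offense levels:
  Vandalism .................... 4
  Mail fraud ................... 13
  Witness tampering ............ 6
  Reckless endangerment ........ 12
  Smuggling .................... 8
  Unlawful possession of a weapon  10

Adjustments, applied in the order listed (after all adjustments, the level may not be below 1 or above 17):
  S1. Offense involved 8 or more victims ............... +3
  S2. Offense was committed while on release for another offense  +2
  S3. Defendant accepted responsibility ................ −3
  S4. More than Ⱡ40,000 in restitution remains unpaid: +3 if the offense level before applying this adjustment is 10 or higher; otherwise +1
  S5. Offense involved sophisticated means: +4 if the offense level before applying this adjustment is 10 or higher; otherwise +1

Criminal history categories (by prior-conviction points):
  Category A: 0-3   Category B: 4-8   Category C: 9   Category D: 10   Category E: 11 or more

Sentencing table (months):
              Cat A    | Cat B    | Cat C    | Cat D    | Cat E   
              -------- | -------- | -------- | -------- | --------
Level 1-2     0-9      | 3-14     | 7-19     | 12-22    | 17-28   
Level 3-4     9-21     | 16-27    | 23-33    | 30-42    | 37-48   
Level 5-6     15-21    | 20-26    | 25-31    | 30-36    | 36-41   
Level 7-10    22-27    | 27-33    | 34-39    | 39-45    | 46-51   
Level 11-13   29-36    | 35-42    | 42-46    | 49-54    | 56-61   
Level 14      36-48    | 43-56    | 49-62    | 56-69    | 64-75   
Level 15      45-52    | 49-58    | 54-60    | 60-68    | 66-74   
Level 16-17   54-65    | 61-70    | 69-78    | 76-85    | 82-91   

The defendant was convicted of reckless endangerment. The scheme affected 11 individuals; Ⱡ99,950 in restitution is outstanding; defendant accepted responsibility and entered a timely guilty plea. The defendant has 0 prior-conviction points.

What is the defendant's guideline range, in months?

Base offense level for reckless endangerment: 12.
S1 applies: 12 + 3 = 15.
S2 does not apply.
S3 applies: 15 − 3 = 12.
S4 applies (level before this adjustment is 12 ≥ 10, so +3): 12 + 3 = 15.
Final offense level: 15.
Criminal history: 0 prior points → Category A (0-3).
Level 15 falls in the 15 band.
Grid: Level 15 × Category A = 45-52 months.

45-52 months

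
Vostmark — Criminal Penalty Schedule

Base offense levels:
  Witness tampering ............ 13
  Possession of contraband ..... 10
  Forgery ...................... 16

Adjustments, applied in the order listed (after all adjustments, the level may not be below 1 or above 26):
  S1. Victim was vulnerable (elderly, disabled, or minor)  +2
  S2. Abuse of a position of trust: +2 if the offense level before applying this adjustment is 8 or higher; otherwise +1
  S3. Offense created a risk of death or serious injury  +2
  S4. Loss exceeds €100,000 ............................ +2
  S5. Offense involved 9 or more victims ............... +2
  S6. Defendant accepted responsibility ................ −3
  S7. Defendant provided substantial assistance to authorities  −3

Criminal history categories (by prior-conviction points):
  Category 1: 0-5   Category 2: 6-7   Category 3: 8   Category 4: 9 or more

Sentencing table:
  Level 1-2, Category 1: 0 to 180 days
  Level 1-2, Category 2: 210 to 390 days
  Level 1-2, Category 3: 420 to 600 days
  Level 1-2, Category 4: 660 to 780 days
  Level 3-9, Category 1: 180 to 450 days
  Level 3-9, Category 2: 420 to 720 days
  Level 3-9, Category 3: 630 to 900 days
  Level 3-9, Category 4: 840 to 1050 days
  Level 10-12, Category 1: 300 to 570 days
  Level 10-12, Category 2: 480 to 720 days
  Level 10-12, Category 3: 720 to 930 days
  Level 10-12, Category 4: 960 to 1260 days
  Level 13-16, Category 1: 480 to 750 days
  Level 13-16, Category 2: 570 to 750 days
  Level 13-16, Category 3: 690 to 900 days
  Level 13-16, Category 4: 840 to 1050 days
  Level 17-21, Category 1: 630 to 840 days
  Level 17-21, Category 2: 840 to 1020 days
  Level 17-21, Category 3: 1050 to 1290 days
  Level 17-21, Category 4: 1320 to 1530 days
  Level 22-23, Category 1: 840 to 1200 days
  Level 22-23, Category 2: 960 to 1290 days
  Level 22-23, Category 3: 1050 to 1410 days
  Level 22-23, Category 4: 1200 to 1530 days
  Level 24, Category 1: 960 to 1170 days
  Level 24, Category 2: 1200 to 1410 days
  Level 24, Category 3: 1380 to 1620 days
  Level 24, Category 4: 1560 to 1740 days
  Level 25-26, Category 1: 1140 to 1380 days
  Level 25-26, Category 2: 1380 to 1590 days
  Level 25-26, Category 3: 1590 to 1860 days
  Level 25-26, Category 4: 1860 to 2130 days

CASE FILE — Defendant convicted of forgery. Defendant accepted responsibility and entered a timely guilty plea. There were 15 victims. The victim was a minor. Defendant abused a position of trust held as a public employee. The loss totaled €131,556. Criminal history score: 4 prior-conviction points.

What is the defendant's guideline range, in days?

630-840 days

Base offense level for forgery: 16.
S1 applies: 16 + 2 = 18.
S2 applies (level before this adjustment is 18 ≥ 8, so +2): 18 + 2 = 20.
S3 does not apply.
S4 applies: 20 + 2 = 22.
S5 applies: 22 + 2 = 24.
S6 applies: 24 − 3 = 21.
S7 does not apply.
Final offense level: 21.
Criminal history: 4 prior points → Category 1 (0-5).
Level 21 falls in the 17-21 band.
Grid: Level 17-21 × Category 1 = 630-840 days.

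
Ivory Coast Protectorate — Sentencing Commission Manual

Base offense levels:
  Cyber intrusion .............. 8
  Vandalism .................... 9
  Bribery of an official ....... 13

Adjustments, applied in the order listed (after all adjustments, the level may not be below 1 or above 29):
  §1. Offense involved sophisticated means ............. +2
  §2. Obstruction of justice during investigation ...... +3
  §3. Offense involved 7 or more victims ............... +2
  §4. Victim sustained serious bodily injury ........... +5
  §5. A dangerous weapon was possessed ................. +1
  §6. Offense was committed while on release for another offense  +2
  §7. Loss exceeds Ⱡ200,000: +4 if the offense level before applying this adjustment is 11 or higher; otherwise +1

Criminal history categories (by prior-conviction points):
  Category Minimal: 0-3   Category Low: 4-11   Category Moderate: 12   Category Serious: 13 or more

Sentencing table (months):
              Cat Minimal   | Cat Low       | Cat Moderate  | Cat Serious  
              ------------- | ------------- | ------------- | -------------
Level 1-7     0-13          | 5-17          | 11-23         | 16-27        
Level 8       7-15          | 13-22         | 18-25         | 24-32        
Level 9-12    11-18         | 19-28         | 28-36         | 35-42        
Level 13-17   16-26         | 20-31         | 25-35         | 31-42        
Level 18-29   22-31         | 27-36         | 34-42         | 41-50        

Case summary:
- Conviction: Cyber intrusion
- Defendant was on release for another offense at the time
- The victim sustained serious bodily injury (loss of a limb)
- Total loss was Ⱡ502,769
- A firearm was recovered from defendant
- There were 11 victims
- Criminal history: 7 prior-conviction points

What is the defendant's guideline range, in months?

Base offense level for cyber intrusion: 8.
§1 does not apply.
§2 does not apply.
§3 applies: 8 + 2 = 10.
§4 applies: 10 + 5 = 15.
§5 applies: 15 + 1 = 16.
§6 applies: 16 + 2 = 18.
§7 applies (level before this adjustment is 18 ≥ 11, so +4): 18 + 4 = 22.
Final offense level: 22.
Criminal history: 7 prior points → Category Low (4-11).
Level 22 falls in the 18-29 band.
Grid: Level 18-29 × Category Low = 27-36 months.

27-36 months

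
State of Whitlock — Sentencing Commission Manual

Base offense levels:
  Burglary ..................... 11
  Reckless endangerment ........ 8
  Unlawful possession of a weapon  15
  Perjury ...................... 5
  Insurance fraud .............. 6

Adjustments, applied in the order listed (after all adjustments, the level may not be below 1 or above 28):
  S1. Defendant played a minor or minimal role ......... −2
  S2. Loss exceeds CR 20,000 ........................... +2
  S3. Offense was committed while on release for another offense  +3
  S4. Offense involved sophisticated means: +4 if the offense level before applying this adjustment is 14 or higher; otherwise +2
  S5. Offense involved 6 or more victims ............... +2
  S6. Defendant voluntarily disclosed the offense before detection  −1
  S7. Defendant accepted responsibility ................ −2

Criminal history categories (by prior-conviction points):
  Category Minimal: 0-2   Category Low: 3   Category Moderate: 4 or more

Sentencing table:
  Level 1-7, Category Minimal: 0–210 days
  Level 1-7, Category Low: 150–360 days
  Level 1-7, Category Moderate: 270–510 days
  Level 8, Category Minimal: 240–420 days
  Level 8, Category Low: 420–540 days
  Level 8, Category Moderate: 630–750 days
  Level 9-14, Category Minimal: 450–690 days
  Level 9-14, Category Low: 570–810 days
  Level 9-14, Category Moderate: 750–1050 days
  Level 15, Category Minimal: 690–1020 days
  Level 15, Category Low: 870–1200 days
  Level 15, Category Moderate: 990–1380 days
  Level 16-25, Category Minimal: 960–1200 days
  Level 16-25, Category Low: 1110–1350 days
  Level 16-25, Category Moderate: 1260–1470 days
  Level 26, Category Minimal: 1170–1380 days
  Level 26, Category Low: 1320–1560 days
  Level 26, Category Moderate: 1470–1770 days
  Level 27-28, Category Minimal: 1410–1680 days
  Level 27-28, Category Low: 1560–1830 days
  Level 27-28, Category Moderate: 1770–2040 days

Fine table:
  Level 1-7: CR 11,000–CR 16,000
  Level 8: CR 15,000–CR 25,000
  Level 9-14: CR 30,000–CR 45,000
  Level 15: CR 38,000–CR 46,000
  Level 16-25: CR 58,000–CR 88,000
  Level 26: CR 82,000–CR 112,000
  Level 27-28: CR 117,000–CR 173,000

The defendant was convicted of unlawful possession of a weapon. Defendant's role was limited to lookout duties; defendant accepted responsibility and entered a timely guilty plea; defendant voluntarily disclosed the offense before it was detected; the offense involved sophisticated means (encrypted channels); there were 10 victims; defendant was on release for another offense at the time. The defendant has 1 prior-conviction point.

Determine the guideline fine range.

Base offense level for unlawful possession of a weapon: 15.
S1 applies: 15 − 2 = 13.
S3 applies: 13 + 3 = 16.
S4 applies (level before this adjustment is 16 ≥ 14, so +4): 16 + 4 = 20.
S5 applies: 20 + 2 = 22.
S6 applies: 22 − 1 = 21.
S7 applies: 21 − 2 = 19.
Final offense level: 19.
Level 19 falls in the 16-25 band.
Fine table: Level 16-25 → CR 58,000–CR 88,000.

CR 58,000–CR 88,000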